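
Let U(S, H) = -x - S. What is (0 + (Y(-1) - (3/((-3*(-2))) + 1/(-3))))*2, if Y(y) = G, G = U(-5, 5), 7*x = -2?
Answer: 215/21 ≈ 10.238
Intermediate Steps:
x = -2/7 (x = (1/7)*(-2) = -2/7 ≈ -0.28571)
U(S, H) = 2/7 - S (U(S, H) = -1*(-2/7) - S = 2/7 - S)
G = 37/7 (G = 2/7 - 1*(-5) = 2/7 + 5 = 37/7 ≈ 5.2857)
Y(y) = 37/7
(0 + (Y(-1) - (3/((-3*(-2))) + 1/(-3))))*2 = (0 + (37/7 - (3/((-3*(-2))) + 1/(-3))))*2 = (0 + (37/7 - (3/6 + 1*(-1/3))))*2 = (0 + (37/7 - (3*(1/6) - 1/3)))*2 = (0 + (37/7 - (1/2 - 1/3)))*2 = (0 + (37/7 - 1*1/6))*2 = (0 + (37/7 - 1/6))*2 = (0 + 215/42)*2 = (215/42)*2 = 215/21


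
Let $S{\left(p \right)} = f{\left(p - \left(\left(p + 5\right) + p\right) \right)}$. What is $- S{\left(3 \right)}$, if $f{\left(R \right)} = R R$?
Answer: $-64$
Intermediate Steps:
$f{\left(R \right)} = R^{2}$
$S{\left(p \right)} = \left(-5 - p\right)^{2}$ ($S{\left(p \right)} = \left(p - \left(\left(p + 5\right) + p\right)\right)^{2} = \left(p - \left(\left(5 + p\right) + p\right)\right)^{2} = \left(p - \left(5 + 2 p\right)\right)^{2} = \left(-5 - p\right)^{2}$)
$- S{\left(3 \right)} = - \left(5 + 3\right)^{2} = - 8^{2} = \left(-1\right) 64 = -64$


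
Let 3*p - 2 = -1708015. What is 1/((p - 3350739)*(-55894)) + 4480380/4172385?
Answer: 196338105892163517/182841225063363580 ≈ 1.0738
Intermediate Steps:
p = -1708013/3 (p = 2/3 + (1/3)*(-1708015) = 2/3 - 1708015/3 = -1708013/3 ≈ -5.6934e+5)
1/((p - 3350739)*(-55894)) + 4480380/4172385 = 1/(-1708013/3 - 3350739*(-55894)) + 4480380/4172385 = -1/55894/(-11760230/3) + 4480380*(1/4172385) = -3/11760230*(-1/55894) + 298692/278159 = 3/657326295620 + 298692/278159 = 196338105892163517/182841225063363580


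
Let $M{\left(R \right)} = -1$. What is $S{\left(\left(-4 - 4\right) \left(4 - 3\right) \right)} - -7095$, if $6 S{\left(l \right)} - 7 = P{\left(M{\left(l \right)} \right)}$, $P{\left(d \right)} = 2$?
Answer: $\frac{14193}{2} \approx 7096.5$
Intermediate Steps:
$S{\left(l \right)} = \frac{3}{2}$ ($S{\left(l \right)} = \frac{7}{6} + \frac{1}{6} \cdot 2 = \frac{7}{6} + \frac{1}{3} = \frac{3}{2}$)
$S{\left(\left(-4 - 4\right) \left(4 - 3\right) \right)} - -7095 = \frac{3}{2} - -7095 = \frac{3}{2} + 7095 = \frac{14193}{2}$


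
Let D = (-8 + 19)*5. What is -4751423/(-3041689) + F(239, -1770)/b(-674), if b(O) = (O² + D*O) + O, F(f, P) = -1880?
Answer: 493350337429/316740200637 ≈ 1.5576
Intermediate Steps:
D = 55 (D = 11*5 = 55)
b(O) = O² + 56*O (b(O) = (O² + 55*O) + O = O² + 56*O)
-4751423/(-3041689) + F(239, -1770)/b(-674) = -4751423/(-3041689) - 1880*(-1/(674*(56 - 674))) = -4751423*(-1/3041689) - 1880/((-674*(-618))) = 4751423/3041689 - 1880/416532 = 4751423/3041689 - 1880*1/416532 = 4751423/3041689 - 470/104133 = 493350337429/316740200637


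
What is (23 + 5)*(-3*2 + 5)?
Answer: -28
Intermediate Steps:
(23 + 5)*(-3*2 + 5) = 28*(-6 + 5) = 28*(-1) = -28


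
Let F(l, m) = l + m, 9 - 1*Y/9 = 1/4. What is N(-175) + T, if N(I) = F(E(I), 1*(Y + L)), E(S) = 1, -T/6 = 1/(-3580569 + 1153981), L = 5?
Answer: 205653339/2426588 ≈ 84.750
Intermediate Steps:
Y = 315/4 (Y = 81 - 9/4 = 315/4 ≈ 78.750)
T = 3/1213294 (T = -6/(-3580569 + 1153981) = -6/(-2426588) = -6*(-1/2426588) = 3/1213294 ≈ 2.4726e-6)
N(I) = 339/4 (N(I) = 1 + 1*(315/4 + 5) = 1 + 1*(335/4) = 1 + 335/4 = 339/4)
N(-175) + T = 339/4 + 3/1213294 = 205653339/2426588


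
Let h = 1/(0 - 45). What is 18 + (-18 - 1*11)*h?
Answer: 839/45 ≈ 18.644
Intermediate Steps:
h = -1/45 (h = 1/(-45) = -1/45 ≈ -0.022222)
18 + (-18 - 1*11)*h = 18 + (-18 - 1*11)*(-1/45) = 18 + (-18 - 11)*(-1/45) = 18 - 29*(-1/45) = 18 + 29/45 = 839/45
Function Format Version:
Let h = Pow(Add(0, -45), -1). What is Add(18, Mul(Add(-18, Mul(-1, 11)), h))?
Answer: Rational(839, 45) ≈ 18.644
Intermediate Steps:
h = Rational(-1, 45) (h = Pow(-45, -1) = Rational(-1, 45) ≈ -0.022222)
Add(18, Mul(Add(-18, Mul(-1, 11)), h)) = Add(18, Mul(Add(-18, Mul(-1, 11)), Rational(-1, 45))) = Add(18, Mul(Add(-18, -11), Rational(-1, 45))) = Add(18, Mul(-29, Rational(-1, 45))) = Add(18, Rational(29, 45)) = Rational(839, 45)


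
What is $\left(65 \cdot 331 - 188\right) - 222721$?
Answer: $-201394$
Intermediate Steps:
$\left(65 \cdot 331 - 188\right) - 222721 = \left(21515 - 188\right) - 222721 = 21327 - 222721 = -201394$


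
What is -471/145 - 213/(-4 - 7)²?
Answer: -87876/17545 ≈ -5.0086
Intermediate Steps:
-471/145 - 213/(-4 - 7)² = -471*1/145 - 213/((-11)²) = -471/145 - 213/121 = -87876/17545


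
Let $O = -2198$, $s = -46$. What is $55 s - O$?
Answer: $-332$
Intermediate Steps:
$55 s - O = 55 \left(-46\right) - -2198 = -2530 + 2198 = -332$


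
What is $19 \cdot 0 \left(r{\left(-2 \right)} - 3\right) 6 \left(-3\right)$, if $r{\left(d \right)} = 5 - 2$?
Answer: $0$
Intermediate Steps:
$r{\left(d \right)} = 3$ ($r{\left(d \right)} = 5 - 2 = 3$)
$19 \cdot 0 \left(r{\left(-2 \right)} - 3\right) 6 \left(-3\right) = 19 \cdot 0 \left(3 - 3\right) 6 \left(-3\right) = 0 \cdot 0 \cdot 6 \left(-3\right) = 0 \cdot 0 \left(-3\right) = 0 \cdot 0 = 0$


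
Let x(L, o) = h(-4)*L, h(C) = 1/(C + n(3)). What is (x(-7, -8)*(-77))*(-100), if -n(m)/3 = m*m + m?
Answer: 2695/2 ≈ 1347.5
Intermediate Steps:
n(m) = -3*m - 3*m**2 (n(m) = -3*(m*m + m) = -3*(m**2 + m) = -3*(m + m**2) = -3*m - 3*m**2)
h(C) = 1/(-36 + C) (h(C) = 1/(C - 3*3*(1 + 3)) = 1/(C - 3*3*4) = 1/(C - 36) = 1/(-36 + C))
x(L, o) = -L/40 (x(L, o) = L/(-36 - 4) = L/(-40) = -L/40)
(x(-7, -8)*(-77))*(-100) = (-1/40*(-7)*(-77))*(-100) = ((7/40)*(-77))*(-100) = -539/40*(-100) = 2695/2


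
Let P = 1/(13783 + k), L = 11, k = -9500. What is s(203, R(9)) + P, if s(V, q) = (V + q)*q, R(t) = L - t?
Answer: 1756031/4283 ≈ 410.00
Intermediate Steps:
R(t) = 11 - t
s(V, q) = q*(V + q)
P = 1/4283 (P = 1/(13783 - 9500) = 1/4283 ≈ 0.00023348)
s(203, R(9)) + P = (11 - 1*9)*(203 + (11 - 1*9)) + 1/4283 = (11 - 9)*(203 + (11 - 9)) + 1/4283 = 2*(203 + 2) + 1/4283 = 2*205 + 1/4283 = 410 + 1/4283 = 1756031/4283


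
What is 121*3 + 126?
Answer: 489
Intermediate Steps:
121*3 + 126 = 363 + 126 = 489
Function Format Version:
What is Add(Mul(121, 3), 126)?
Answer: 489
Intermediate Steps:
Add(Mul(121, 3), 126) = Add(363, 126) = 489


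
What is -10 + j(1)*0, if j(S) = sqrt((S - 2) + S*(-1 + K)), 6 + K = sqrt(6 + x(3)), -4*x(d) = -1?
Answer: -10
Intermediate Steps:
x(d) = 1/4 (x(d) = -1/4*(-1) = 1/4)
K = -7/2 (K = -6 + sqrt(6 + 1/4) = -6 + sqrt(25/4) = -6 + 5/2 = -7/2 ≈ -3.5000)
j(S) = sqrt(-2 - 7*S/2) (j(S) = sqrt((S - 2) + S*(-1 - 7/2)) = sqrt((-2 + S) + S*(-9/2)) = sqrt((-2 + S) - 9*S/2) = sqrt(-2 - 7*S/2))
-10 + j(1)*0 = -10 + (sqrt(-8 - 14*1)/2)*0 = -10 + (sqrt(-8 - 14)/2)*0 = -10 + (sqrt(-22)/2)*0 = -10 + ((I*sqrt(22))/2)*0 = -10 + (I*sqrt(22)/2)*0 = -10 + 0 = -10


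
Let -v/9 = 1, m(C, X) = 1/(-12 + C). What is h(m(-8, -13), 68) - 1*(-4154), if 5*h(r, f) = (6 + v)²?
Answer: 20779/5 ≈ 4155.8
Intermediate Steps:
v = -9 (v = -9*1 = -9)
h(r, f) = 9/5 (h(r, f) = (6 - 9)²/5 = (⅕)*(-3)² = (⅕)*9 = 9/5)
h(m(-8, -13), 68) - 1*(-4154) = 9/5 - 1*(-4154) = 9/5 + 4154 = 20779/5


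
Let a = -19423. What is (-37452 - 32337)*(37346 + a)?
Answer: -1250828247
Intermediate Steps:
(-37452 - 32337)*(37346 + a) = (-37452 - 32337)*(37346 - 19423) = -69789*17923 = -1250828247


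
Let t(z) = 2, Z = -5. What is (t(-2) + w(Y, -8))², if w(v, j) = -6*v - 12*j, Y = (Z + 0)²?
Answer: 2704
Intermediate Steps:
Y = 25 (Y = (-5 + 0)² = (-5)² = 25)
w(v, j) = -12*j - 6*v
(t(-2) + w(Y, -8))² = (2 + (-12*(-8) - 6*25))² = (2 + (96 - 150))² = (2 - 54)² = (-52)² = 2704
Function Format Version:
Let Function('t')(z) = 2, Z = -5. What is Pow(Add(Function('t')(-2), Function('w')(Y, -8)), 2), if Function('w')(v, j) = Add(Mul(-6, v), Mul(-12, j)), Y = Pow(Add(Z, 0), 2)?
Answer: 2704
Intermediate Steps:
Y = 25 (Y = Pow(Add(-5, 0), 2) = Pow(-5, 2) = 25)
Function('w')(v, j) = Add(Mul(-12, j), Mul(-6, v))
Pow(Add(Function('t')(-2), Function('w')(Y, -8)), 2) = Pow(Add(2, Add(Mul(-12, -8), Mul(-6, 25))), 2) = Pow(Add(2, Add(96, -150)), 2) = Pow(Add(2, -54), 2) = Pow(-52, 2) = 2704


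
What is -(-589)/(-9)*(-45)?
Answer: 2945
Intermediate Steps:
-(-589)/(-9)*(-45) = -(-589)*(-1)/9*(-45) = -31*19/9*(-45) = -589/9*(-45) = 2945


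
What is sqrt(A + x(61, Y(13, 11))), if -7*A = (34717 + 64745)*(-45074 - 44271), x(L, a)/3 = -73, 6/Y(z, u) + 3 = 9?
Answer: sqrt(62205015999)/7 ≈ 35630.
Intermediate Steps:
Y(z, u) = 1 (Y(z, u) = 6/(-3 + 9) = 6/6 = 6*(1/6) = 1)
x(L, a) = -219 (x(L, a) = 3*(-73) = -219)
A = 8886432390/7 (A = -(34717 + 64745)*(-45074 - 44271)/7 = -99462*(-89345)/7 = -1/7*(-8886432390) = 8886432390/7 ≈ 1.2695e+9)
sqrt(A + x(61, Y(13, 11))) = sqrt(8886432390/7 - 219) = sqrt(8886430857/7) = sqrt(62205015999)/7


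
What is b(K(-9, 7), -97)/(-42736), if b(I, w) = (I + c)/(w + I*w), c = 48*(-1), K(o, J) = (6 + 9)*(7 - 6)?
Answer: -33/66326272 ≈ -4.9754e-7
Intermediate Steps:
K(o, J) = 15 (K(o, J) = 15*1 = 15)
c = -48
b(I, w) = (-48 + I)/(w + I*w) (b(I, w) = (I - 48)/(w + I*w) = (-48 + I)/(w + I*w))
b(K(-9, 7), -97)/(-42736) = ((-48 + 15)/((-97)*(1 + 15)))/(-42736) = -1/97*(-33)/16*(-1/42736) = -1/97*1/16*(-33)*(-1/42736) = (33/1552)*(-1/42736) = -33/66326272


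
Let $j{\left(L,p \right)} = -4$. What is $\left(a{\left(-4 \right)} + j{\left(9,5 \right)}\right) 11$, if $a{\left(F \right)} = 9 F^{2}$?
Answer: $1540$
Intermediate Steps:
$\left(a{\left(-4 \right)} + j{\left(9,5 \right)}\right) 11 = \left(9 \left(-4\right)^{2} - 4\right) 11 = \left(9 \cdot 16 - 4\right) 11 = \left(144 - 4\right) 11 = 140 \cdot 11 = 1540$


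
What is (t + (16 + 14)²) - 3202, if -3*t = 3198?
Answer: -3368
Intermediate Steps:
t = -1066 (t = -⅓*3198 = -1066)
(t + (16 + 14)²) - 3202 = (-1066 + (16 + 14)²) - 3202 = (-1066 + 30²) - 3202 = (-1066 + 900) - 3202 = -166 - 3202 = -3368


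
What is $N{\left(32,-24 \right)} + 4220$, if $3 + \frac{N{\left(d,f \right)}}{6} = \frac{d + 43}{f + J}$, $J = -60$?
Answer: $\frac{58753}{14} \approx 4196.6$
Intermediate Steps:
$N{\left(d,f \right)} = -18 + \frac{6 \left(43 + d\right)}{-60 + f}$ ($N{\left(d,f \right)} = -18 + 6 \frac{d + 43}{f - 60} = -18 + 6 \frac{43 + d}{-60 + f} = -18 + \frac{6 \left(43 + d\right)}{-60 + f}$)
$N{\left(32,-24 \right)} + 4220 = \frac{6 \left(223 + 32 - -72\right)}{-60 - 24} + 4220 = \frac{6 \left(223 + 32 + 72\right)}{-84} + 4220 = 6 \left(- \frac{1}{84}\right) 327 + 4220 = - \frac{327}{14} + 4220 = \frac{58753}{14}$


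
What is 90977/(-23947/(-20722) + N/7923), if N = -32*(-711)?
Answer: 4978880265554/220399675 ≈ 22590.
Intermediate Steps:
N = 22752
90977/(-23947/(-20722) + N/7923) = 90977/(-23947/(-20722) + 22752/7923) = 90977/(-23947*(-1/20722) + 22752*(1/7923)) = 90977/(23947/20722 + 7584/2641) = 90977/(220399675/54726802) = 90977*(54726802/220399675) = 4978880265554/220399675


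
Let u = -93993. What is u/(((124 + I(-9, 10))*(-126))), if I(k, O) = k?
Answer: 31331/4830 ≈ 6.4867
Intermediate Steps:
u/(((124 + I(-9, 10))*(-126))) = -93993*(-1/(126*(124 - 9))) = -93993/(115*(-126)) = -93993/(-14490) = -93993*(-1/14490) = 31331/4830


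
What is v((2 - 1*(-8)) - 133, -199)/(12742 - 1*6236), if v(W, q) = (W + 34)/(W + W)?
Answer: 89/1600476 ≈ 5.5608e-5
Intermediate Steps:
v(W, q) = (34 + W)/(2*W) (v(W, q) = (34 + W)/((2*W)) = (34 + W)*(1/(2*W)) = (34 + W)/(2*W))
v((2 - 1*(-8)) - 133, -199)/(12742 - 1*6236) = ((34 + ((2 - 1*(-8)) - 133))/(2*((2 - 1*(-8)) - 133)))/(12742 - 1*6236) = ((34 + ((2 + 8) - 133))/(2*((2 + 8) - 133)))/(12742 - 6236) = ((34 + (10 - 133))/(2*(10 - 133)))/6506 = ((½)*(34 - 123)/(-123))*(1/6506) = ((½)*(-1/123)*(-89))*(1/6506) = (89/246)*(1/6506) = 89/1600476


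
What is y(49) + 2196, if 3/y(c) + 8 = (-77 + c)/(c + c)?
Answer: 127347/58 ≈ 2195.6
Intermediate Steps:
y(c) = 3/(-8 + (-77 + c)/(2*c)) (y(c) = 3/(-8 + (-77 + c)/(c + c)) = 3/(-8 + (-77 + c)/((2*c))) = 3/(-8 + (-77 + c)*(1/(2*c))) = 3/(-8 + (-77 + c)/(2*c)))
y(49) + 2196 = -6*49/(77 + 15*49) + 2196 = -6*49/(77 + 735) + 2196 = -6*49/812 + 2196 = -6*49*1/812 + 2196 = -21/58 + 2196 = 127347/58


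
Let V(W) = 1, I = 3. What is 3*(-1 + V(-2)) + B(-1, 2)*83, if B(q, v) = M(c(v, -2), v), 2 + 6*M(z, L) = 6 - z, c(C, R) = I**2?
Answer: -415/6 ≈ -69.167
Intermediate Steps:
c(C, R) = 9 (c(C, R) = 3**2 = 9)
M(z, L) = 2/3 - z/6 (M(z, L) = -1/3 + (6 - z)/6 = -1/3 + (1 - z/6) = 2/3 - z/6)
B(q, v) = -5/6 (B(q, v) = 2/3 - 1/6*9 = 2/3 - 3/2 = -5/6)
3*(-1 + V(-2)) + B(-1, 2)*83 = 3*(-1 + 1) - 5/6*83 = 3*0 - 415/6 = 0 - 415/6 = -415/6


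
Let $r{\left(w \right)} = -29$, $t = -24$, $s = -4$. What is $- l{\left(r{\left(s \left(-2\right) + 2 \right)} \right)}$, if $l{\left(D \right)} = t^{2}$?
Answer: $-576$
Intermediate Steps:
$l{\left(D \right)} = 576$ ($l{\left(D \right)} = \left(-24\right)^{2} = 576$)
$- l{\left(r{\left(s \left(-2\right) + 2 \right)} \right)} = \left(-1\right) 576 = -576$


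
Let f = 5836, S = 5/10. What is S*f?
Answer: 2918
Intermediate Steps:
S = ½ (S = 5*(⅒) = ½ ≈ 0.50000)
S*f = (½)*5836 = 2918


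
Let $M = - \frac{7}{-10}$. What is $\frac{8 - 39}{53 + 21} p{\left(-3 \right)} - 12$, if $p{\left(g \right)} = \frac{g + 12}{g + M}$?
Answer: $- \frac{8817}{851} \approx -10.361$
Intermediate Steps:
$M = \frac{7}{10}$ ($M = \left(-7\right) \left(- \frac{1}{10}\right) = \frac{7}{10} \approx 0.7$)
$p{\left(g \right)} = \frac{12 + g}{\frac{7}{10} + g}$ ($p{\left(g \right)} = \frac{g + 12}{g + \frac{7}{10}} = \frac{12 + g}{\frac{7}{10} + g}$)
$\frac{8 - 39}{53 + 21} p{\left(-3 \right)} - 12 = \frac{8 - 39}{53 + 21} \frac{10 \left(12 - 3\right)}{7 + 10 \left(-3\right)} - 12 = - \frac{31}{74} \cdot 10 \frac{1}{7 - 30} \cdot 9 - 12 = \left(-31\right) \frac{1}{74} \cdot 10 \frac{1}{-23} \cdot 9 - 12 = - \frac{31 \cdot 10 \left(- \frac{1}{23}\right) 9}{74} - 12 = \left(- \frac{31}{74}\right) \left(- \frac{90}{23}\right) - 12 = \frac{1395}{851} - 12 = - \frac{8817}{851}$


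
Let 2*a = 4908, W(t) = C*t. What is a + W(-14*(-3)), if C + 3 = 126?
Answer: 7620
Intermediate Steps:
C = 123 (C = -3 + 126 = 123)
W(t) = 123*t
a = 2454 (a = (½)*4908 = 2454)
a + W(-14*(-3)) = 2454 + 123*(-14*(-3)) = 2454 + 123*42 = 2454 + 5166 = 7620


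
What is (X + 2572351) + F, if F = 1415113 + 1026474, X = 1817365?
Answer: 6831303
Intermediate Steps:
F = 2441587
(X + 2572351) + F = (1817365 + 2572351) + 2441587 = 4389716 + 2441587 = 6831303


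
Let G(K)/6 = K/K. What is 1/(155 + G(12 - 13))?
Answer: 1/161 ≈ 0.0062112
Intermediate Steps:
G(K) = 6 (G(K) = 6*(K/K) = 6*1 = 6)
1/(155 + G(12 - 13)) = 1/(155 + 6) = 1/161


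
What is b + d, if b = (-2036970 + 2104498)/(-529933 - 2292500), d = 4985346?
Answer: 14070804999290/2822433 ≈ 4.9853e+6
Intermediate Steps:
b = -67528/2822433 (b = 67528/(-2822433) = 67528*(-1/2822433) = -67528/2822433 ≈ -0.023925)
b + d = -67528/2822433 + 4985346 = 14070804999290/2822433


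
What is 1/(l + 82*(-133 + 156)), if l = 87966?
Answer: 1/89852 ≈ 1.1129e-5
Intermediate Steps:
1/(l + 82*(-133 + 156)) = 1/(87966 + 82*(-133 + 156)) = 1/(87966 + 82*23) = 1/(87966 + 1886) = 1/89852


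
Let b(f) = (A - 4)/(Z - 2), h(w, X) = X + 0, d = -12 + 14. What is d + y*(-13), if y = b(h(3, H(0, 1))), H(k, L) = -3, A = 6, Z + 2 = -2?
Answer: 19/3 ≈ 6.3333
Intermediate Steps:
Z = -4 (Z = -2 - 2 = -4)
d = 2
h(w, X) = X
b(f) = -⅓ (b(f) = (6 - 4)/(-4 - 2) = 2/(-6) = 2*(-⅙) = -⅓)
y = -⅓ ≈ -0.33333
d + y*(-13) = 2 - ⅓*(-13) = 2 + 13/3 = 19/3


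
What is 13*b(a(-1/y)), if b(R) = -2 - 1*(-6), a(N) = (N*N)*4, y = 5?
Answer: 52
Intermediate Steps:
a(N) = 4*N**2 (a(N) = N**2*4 = 4*N**2)
b(R) = 4 (b(R) = -2 + 6 = 4)
13*b(a(-1/y)) = 13*4 = 52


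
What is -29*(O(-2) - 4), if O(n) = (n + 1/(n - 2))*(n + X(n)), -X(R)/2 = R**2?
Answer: -1073/2 ≈ -536.50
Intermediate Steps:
X(R) = -2*R**2
O(n) = (n + 1/(-2 + n))*(n - 2*n**2) (O(n) = (n + 1/(n - 2))*(n - 2*n**2) = (n + 1/(-2 + n))*(n - 2*n**2))
-29*(O(-2) - 4) = -29*(-2*(1 - 4*(-2) - 2*(-2)**3 + 5*(-2)**2)/(-2 - 2) - 4) = -29*(-2*(1 + 8 - 2*(-8) + 5*4)/(-4) - 4) = -29*(-2*(-1/4)*(1 + 8 + 16 + 20) - 4) = -29*(-2*(-1/4)*45 - 4) = -29*(45/2 - 4) = -29*37/2 = -1073/2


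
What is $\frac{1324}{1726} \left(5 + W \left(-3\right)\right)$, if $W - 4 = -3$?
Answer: $\frac{1324}{863} \approx 1.5342$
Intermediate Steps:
$W = 1$ ($W = 4 - 3 = 1$)
$\frac{1324}{1726} \left(5 + W \left(-3\right)\right) = \frac{1324}{1726} \left(5 + 1 \left(-3\right)\right) = 1324 \cdot \frac{1}{1726} \left(5 - 3\right) = \frac{662}{863} \cdot 2 = \frac{1324}{863}$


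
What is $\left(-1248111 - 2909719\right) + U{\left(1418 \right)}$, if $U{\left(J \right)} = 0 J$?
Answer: $-4157830$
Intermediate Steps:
$U{\left(J \right)} = 0$
$\left(-1248111 - 2909719\right) + U{\left(1418 \right)} = \left(-1248111 - 2909719\right) + 0 = -4157830 + 0 = -4157830$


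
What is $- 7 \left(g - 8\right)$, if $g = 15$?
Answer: $-49$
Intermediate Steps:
$- 7 \left(g - 8\right) = - 7 \left(15 - 8\right) = \left(-7\right) 7 = -49$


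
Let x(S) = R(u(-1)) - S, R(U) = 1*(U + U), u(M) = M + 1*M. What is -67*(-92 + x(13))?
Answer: 7303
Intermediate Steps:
u(M) = 2*M (u(M) = M + M = 2*M)
R(U) = 2*U (R(U) = 1*(2*U) = 2*U)
x(S) = -4 - S (x(S) = 2*(2*(-1)) - S = 2*(-2) - S = -4 - S)
-67*(-92 + x(13)) = -67*(-92 + (-4 - 1*13)) = -67*(-92 + (-4 - 13)) = -67*(-92 - 17) = -67*(-109) = 7303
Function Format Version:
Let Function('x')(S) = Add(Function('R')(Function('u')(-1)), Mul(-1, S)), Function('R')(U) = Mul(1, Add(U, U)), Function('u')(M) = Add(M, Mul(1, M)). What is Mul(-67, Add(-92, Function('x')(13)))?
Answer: 7303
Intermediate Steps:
Function('u')(M) = Mul(2, M) (Function('u')(M) = Add(M, M) = Mul(2, M))
Function('R')(U) = Mul(2, U) (Function('R')(U) = Mul(1, Mul(2, U)) = Mul(2, U))
Function('x')(S) = Add(-4, Mul(-1, S)) (Function('x')(S) = Add(Mul(2, Mul(2, -1)), Mul(-1, S)) = Add(Mul(2, -2), Mul(-1, S)) = Add(-4, Mul(-1, S)))
Mul(-67, Add(-92, Function('x')(13))) = Mul(-67, Add(-92, Add(-4, Mul(-1, 13)))) = Mul(-67, Add(-92, Add(-4, -13))) = Mul(-67, Add(-92, -17)) = Mul(-67, -109) = 7303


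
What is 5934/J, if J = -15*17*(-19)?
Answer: 1978/1615 ≈ 1.2248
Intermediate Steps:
J = 4845 (J = -255*(-19) = 4845)
5934/J = 5934/4845 = 5934*(1/4845) = 1978/1615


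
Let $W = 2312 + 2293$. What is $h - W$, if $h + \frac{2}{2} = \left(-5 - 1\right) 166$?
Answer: $-5602$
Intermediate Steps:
$W = 4605$
$h = -997$ ($h = -1 + \left(-5 - 1\right) 166 = -1 - 996 = -997$)
$h - W = -997 - 4605 = -5602$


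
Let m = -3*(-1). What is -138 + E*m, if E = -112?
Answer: -474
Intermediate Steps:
m = 3
-138 + E*m = -138 - 112*3 = -138 - 336 = -474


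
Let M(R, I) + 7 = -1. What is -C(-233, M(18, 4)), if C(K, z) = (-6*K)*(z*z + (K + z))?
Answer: 247446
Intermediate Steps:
M(R, I) = -8 (M(R, I) = -7 - 1 = -8)
C(K, z) = -6*K*(K + z + z²) (C(K, z) = (-6*K)*(z² + (K + z)) = (-6*K)*(K + z + z²) = -6*K*(K + z + z²))
-C(-233, M(18, 4)) = -(-6)*(-233)*(-233 - 8 + (-8)²) = -(-6)*(-233)*(-233 - 8 + 64) = -(-6)*(-233)*(-177) = -1*(-247446) = 247446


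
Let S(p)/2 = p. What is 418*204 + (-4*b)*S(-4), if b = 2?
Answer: 85336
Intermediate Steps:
S(p) = 2*p
418*204 + (-4*b)*S(-4) = 418*204 + (-4*2)*(2*(-4)) = 85272 - 8*(-8) = 85272 + 64 = 85336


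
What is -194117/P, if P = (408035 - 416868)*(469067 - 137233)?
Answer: 17647/266462702 ≈ 6.6227e-5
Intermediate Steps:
P = -2931089722 (P = -8833*331834 = -2931089722)
-194117/P = -194117/(-2931089722) = -194117*(-1/2931089722) = 17647/266462702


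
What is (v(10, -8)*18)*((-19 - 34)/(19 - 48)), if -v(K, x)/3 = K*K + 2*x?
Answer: -240408/29 ≈ -8289.9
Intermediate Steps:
v(K, x) = -6*x - 3*K² (v(K, x) = -3*(K*K + 2*x) = -3*(K² + 2*x) = -6*x - 3*K²)
(v(10, -8)*18)*((-19 - 34)/(19 - 48)) = ((-6*(-8) - 3*10²)*18)*((-19 - 34)/(19 - 48)) = ((48 - 3*100)*18)*(-53/(-29)) = ((48 - 300)*18)*(-53*(-1/29)) = -252*18*(53/29) = -4536*53/29 = -240408/29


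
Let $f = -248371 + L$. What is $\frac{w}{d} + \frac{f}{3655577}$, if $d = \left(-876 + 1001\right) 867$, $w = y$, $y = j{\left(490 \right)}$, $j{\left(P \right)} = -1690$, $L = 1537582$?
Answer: $\frac{26708063399}{79234631475} \approx 0.33708$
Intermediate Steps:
$y = -1690$
$w = -1690$
$f = 1289211$ ($f = -248371 + 1537582 = 1289211$)
$d = 108375$ ($d = 125 \cdot 867 = 108375$)
$\frac{w}{d} + \frac{f}{3655577} = - \frac{1690}{108375} + \frac{1289211}{3655577} = \left(-1690\right) \frac{1}{108375} + 1289211 \cdot \frac{1}{3655577} = - \frac{338}{21675} + \frac{1289211}{3655577} = \frac{26708063399}{79234631475}$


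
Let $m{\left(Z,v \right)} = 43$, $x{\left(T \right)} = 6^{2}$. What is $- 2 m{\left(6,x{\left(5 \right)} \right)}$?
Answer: $-86$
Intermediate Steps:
$x{\left(T \right)} = 36$
$- 2 m{\left(6,x{\left(5 \right)} \right)} = \left(-2\right) 43 = -86$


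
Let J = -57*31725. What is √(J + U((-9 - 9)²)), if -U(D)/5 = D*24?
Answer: 9*I*√22805 ≈ 1359.1*I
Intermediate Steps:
J = -1808325
U(D) = -120*D (U(D) = -5*D*24 = -120*D)
√(J + U((-9 - 9)²)) = √(-1808325 - 120*(-9 - 9)²) = √(-1808325 - 120*(-18)²) = √(-1808325 - 120*324) = √(-1808325 - 38880) = √(-1847205) = 9*I*√22805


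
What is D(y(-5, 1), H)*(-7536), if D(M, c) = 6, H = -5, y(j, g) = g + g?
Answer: -45216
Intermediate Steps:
y(j, g) = 2*g
D(y(-5, 1), H)*(-7536) = 6*(-7536) = -45216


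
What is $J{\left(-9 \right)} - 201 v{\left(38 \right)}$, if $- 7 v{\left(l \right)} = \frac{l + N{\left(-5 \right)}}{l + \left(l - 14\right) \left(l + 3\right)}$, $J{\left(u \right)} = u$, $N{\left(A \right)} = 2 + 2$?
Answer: $- \frac{3996}{511} \approx -7.82$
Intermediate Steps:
$N{\left(A \right)} = 4$
$v{\left(l \right)} = - \frac{4 + l}{7 \left(l + \left(-14 + l\right) \left(3 + l\right)\right)}$ ($v{\left(l \right)} = - \frac{\left(l + 4\right) \frac{1}{l + \left(l - 14\right) \left(l + 3\right)}}{7} = - \frac{\left(4 + l\right) \frac{1}{l + \left(-14 + l\right) \left(3 + l\right)}}{7} = - \frac{\frac{1}{l + \left(-14 + l\right) \left(3 + l\right)} \left(4 + l\right)}{7} = - \frac{4 + l}{7 \left(l + \left(-14 + l\right) \left(3 + l\right)\right)}$)
$J{\left(-9 \right)} - 201 v{\left(38 \right)} = -9 - 201 \frac{4 + 38}{7 \left(42 - 38^{2} + 10 \cdot 38\right)} = -9 - 201 \cdot \frac{1}{7} \frac{1}{42 - 1444 + 380} \cdot 42 = -9 - 201 \cdot \frac{1}{7} \frac{1}{-1022} \cdot 42 = -9 - 201 \cdot \frac{1}{7} \left(- \frac{1}{1022}\right) 42 = -9 - - \frac{603}{511} = -9 + \frac{603}{511} = - \frac{3996}{511}$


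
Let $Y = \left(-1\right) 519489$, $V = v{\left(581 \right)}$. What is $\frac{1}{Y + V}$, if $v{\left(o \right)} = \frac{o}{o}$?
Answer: $- \frac{1}{519488} \approx -1.925 \cdot 10^{-6}$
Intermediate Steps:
$v{\left(o \right)} = 1$
$V = 1$
$Y = -519489$
$\frac{1}{Y + V} = \frac{1}{-519489 + 1} = \frac{1}{-519488} = - \frac{1}{519488}$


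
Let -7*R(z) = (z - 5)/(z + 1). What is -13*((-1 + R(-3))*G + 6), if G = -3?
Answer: -975/7 ≈ -139.29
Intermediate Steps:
R(z) = -(-5 + z)/(7*(1 + z)) (R(z) = -(z - 5)/(7*(z + 1)) = -(-5 + z)/(7*(1 + z)))
-13*((-1 + R(-3))*G + 6) = -13*((-1 + (5 - 1*(-3))/(7*(1 - 3)))*(-3) + 6) = -13*((-1 + (⅐)*(5 + 3)/(-2))*(-3) + 6) = -13*((-1 + (⅐)*(-½)*8)*(-3) + 6) = -13*((-1 - 4/7)*(-3) + 6) = -13*(-11/7*(-3) + 6) = -13*(33/7 + 6) = -13*75/7 = -975/7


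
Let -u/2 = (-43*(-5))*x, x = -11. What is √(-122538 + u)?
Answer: 4*I*√7363 ≈ 343.23*I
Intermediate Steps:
u = 4730 (u = -2*(-43*(-5))*(-11) = -430*(-11) = -2*(-2365) = 4730)
√(-122538 + u) = √(-122538 + 4730) = √(-117808) = 4*I*√7363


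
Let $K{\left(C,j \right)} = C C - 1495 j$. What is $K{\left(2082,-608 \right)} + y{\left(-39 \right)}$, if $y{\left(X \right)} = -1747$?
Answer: $5241937$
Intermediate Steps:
$K{\left(C,j \right)} = C^{2} - 1495 j$
$K{\left(2082,-608 \right)} + y{\left(-39 \right)} = \left(2082^{2} - -908960\right) - 1747 = \left(4334724 + 908960\right) - 1747 = 5243684 - 1747 = 5241937$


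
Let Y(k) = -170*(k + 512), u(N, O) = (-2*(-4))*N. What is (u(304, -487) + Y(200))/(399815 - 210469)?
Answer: -59304/94673 ≈ -0.62641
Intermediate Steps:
u(N, O) = 8*N
Y(k) = -87040 - 170*k (Y(k) = -170*(512 + k) = -87040 - 170*k)
(u(304, -487) + Y(200))/(399815 - 210469) = (8*304 + (-87040 - 170*200))/(399815 - 210469) = (2432 + (-87040 - 34000))/189346 = (2432 - 121040)*(1/189346) = -118608*1/189346 = -59304/94673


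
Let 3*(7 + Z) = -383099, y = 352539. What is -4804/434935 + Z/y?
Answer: -171713089268/459994649895 ≈ -0.37329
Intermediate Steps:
Z = -383120/3 (Z = -7 + (1/3)*(-383099) = -7 - 383099/3 = -383120/3 ≈ -1.2771e+5)
-4804/434935 + Z/y = -4804/434935 - 383120/3/352539 = -4804*1/434935 - 383120/3*1/352539 = -4804/434935 - 383120/1057617 = -171713089268/459994649895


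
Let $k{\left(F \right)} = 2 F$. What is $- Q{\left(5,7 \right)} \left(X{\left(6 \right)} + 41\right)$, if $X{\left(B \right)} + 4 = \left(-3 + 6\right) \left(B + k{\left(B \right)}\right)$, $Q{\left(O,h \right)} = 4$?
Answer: $-364$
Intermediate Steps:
$X{\left(B \right)} = -4 + 9 B$ ($X{\left(B \right)} = -4 + \left(-3 + 6\right) \left(B + 2 B\right) = -4 + 3 \cdot 3 B = -4 + 9 B$)
$- Q{\left(5,7 \right)} \left(X{\left(6 \right)} + 41\right) = \left(-1\right) 4 \left(\left(-4 + 9 \cdot 6\right) + 41\right) = - 4 \left(\left(-4 + 54\right) + 41\right) = - 4 \left(50 + 41\right) = \left(-4\right) 91 = -364$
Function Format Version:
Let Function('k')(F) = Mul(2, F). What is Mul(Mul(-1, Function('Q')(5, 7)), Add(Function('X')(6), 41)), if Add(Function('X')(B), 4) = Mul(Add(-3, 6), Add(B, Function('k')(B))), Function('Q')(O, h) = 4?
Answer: -364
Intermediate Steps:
Function('X')(B) = Add(-4, Mul(9, B)) (Function('X')(B) = Add(-4, Mul(Add(-3, 6), Add(B, Mul(2, B)))) = Add(-4, Mul(3, Mul(3, B))) = Add(-4, Mul(9, B)))
Mul(Mul(-1, Function('Q')(5, 7)), Add(Function('X')(6), 41)) = Mul(Mul(-1, 4), Add(Add(-4, Mul(9, 6)), 41)) = Mul(-4, Add(Add(-4, 54), 41)) = Mul(-4, Add(50, 41)) = Mul(-4, 91) = -364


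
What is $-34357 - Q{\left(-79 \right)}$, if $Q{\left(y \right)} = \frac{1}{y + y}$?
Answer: $- \frac{5428405}{158} \approx -34357.0$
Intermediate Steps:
$Q{\left(y \right)} = \frac{1}{2 y}$
$-34357 - Q{\left(-79 \right)} = -34357 - \frac{1}{2 \left(-79\right)} = -34357 - \frac{1}{2} \left(- \frac{1}{79}\right) = -34357 - - \frac{1}{158} = -34357 + \frac{1}{158} = - \frac{5428405}{158}$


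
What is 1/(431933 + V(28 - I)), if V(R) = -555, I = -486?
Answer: 1/431378 ≈ 2.3182e-6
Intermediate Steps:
1/(431933 + V(28 - I)) = 1/(431933 - 555) = 1/431378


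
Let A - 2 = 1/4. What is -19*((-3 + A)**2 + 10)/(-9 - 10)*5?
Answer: 845/16 ≈ 52.813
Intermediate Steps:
A = 9/4 (A = 2 + 1/4 = 9/4 ≈ 2.2500)
-19*((-3 + A)**2 + 10)/(-9 - 10)*5 = -19*((-3 + 9/4)**2 + 10)/(-9 - 10)*5 = -19*((-3/4)**2 + 10)/(-19)*5 = -19*(9/16 + 10)*(-1)/19*5 = -3211*(-1)/(16*19)*5 = -19*(-169/304)*5 = (169/16)*5 = 845/16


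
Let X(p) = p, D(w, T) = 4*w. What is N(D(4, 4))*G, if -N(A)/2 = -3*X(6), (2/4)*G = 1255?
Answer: 90360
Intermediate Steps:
G = 2510 (G = 2*1255 = 2510)
N(A) = 36 (N(A) = -(-6)*6 = -2*(-18) = 36)
N(D(4, 4))*G = 36*2510 = 90360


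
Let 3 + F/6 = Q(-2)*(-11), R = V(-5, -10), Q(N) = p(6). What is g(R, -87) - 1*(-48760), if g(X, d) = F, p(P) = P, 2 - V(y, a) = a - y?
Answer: 48346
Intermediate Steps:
V(y, a) = 2 + y - a (V(y, a) = 2 - (a - y) = 2 + (y - a) = 2 + y - a)
Q(N) = 6
R = 7 (R = 2 - 5 - 1*(-10) = 2 - 5 + 10 = 7)
F = -414 (F = -18 + 6*(6*(-11)) = -18 + 6*(-66) = -18 - 396 = -414)
g(X, d) = -414
g(R, -87) - 1*(-48760) = -414 - 1*(-48760) = -414 + 48760 = 48346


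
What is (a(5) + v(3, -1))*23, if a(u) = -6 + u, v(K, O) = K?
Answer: 46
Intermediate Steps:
(a(5) + v(3, -1))*23 = ((-6 + 5) + 3)*23 = (-1 + 3)*23 = 2*23 = 46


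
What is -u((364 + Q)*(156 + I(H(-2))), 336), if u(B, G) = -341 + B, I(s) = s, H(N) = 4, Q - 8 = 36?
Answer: -64939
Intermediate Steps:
Q = 44 (Q = 8 + 36 = 44)
-u((364 + Q)*(156 + I(H(-2))), 336) = -(-341 + (364 + 44)*(156 + 4)) = -(-341 + 408*160) = -(-341 + 65280) = -1*64939 = -64939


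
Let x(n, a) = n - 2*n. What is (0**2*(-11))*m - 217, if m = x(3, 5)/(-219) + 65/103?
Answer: -217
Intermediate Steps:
x(n, a) = -n
m = 4848/7519 (m = -1*3/(-219) + 65/103 = -3*(-1/219) + 65*(1/103) = 1/73 + 65/103 = 4848/7519 ≈ 0.64477)
(0**2*(-11))*m - 217 = (0**2*(-11))*(4848/7519) - 217 = (0*(-11))*(4848/7519) - 217 = 0*(4848/7519) - 217 = 0 - 217 = -217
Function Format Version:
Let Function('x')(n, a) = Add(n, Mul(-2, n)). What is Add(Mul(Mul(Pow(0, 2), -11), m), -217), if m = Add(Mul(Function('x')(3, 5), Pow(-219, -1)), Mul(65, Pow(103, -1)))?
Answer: -217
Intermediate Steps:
Function('x')(n, a) = Mul(-1, n)
m = Rational(4848, 7519) (m = Add(Mul(Mul(-1, 3), Pow(-219, -1)), Mul(65, Pow(103, -1))) = Add(Mul(-3, Rational(-1, 219)), Mul(65, Rational(1, 103))) = Add(Rational(1, 73), Rational(65, 103)) = Rational(4848, 7519) ≈ 0.64477)
Add(Mul(Mul(Pow(0, 2), -11), m), -217) = Add(Mul(Mul(Pow(0, 2), -11), Rational(4848, 7519)), -217) = Add(Mul(Mul(0, -11), Rational(4848, 7519)), -217) = Add(Mul(0, Rational(4848, 7519)), -217) = Add(0, -217) = -217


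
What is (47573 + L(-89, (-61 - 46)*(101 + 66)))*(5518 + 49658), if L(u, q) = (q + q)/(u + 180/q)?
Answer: 4210174766607480/1590521 ≈ 2.6470e+9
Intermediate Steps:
L(u, q) = 2*q/(u + 180/q) (L(u, q) = (2*q)/(u + 180/q) = 2*q/(u + 180/q))
(47573 + L(-89, (-61 - 46)*(101 + 66)))*(5518 + 49658) = (47573 + 2*((-61 - 46)*(101 + 66))²/(180 + ((-61 - 46)*(101 + 66))*(-89)))*(5518 + 49658) = (47573 + 2*(-107*167)²/(180 - 107*167*(-89)))*55176 = (47573 + 2*(-17869)²/(180 - 17869*(-89)))*55176 = (47573 + 2*319301161/(180 + 1590341))*55176 = (47573 + 2*319301161/1590521)*55176 = (47573 + 2*319301161*(1/1590521))*55176 = (47573 + 638602322/1590521)*55176 = (76304457855/1590521)*55176 = 4210174766607480/1590521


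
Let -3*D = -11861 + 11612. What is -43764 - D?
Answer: -43847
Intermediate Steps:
D = 83 (D = -(-11861 + 11612)/3 = -⅓*(-249) = 83)
-43764 - D = -43764 - 1*83 = -43764 - 83 = -43847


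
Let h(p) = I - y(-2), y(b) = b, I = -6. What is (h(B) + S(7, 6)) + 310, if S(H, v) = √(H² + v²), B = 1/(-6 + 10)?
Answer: 306 + √85 ≈ 315.22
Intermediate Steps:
B = ¼ (B = 1/4 = ¼ ≈ 0.25000)
h(p) = -4 (h(p) = -6 - 1*(-2) = -6 + 2 = -4)
(h(B) + S(7, 6)) + 310 = (-4 + √(7² + 6²)) + 310 = (-4 + √(49 + 36)) + 310 = (-4 + √85) + 310 = 306 + √85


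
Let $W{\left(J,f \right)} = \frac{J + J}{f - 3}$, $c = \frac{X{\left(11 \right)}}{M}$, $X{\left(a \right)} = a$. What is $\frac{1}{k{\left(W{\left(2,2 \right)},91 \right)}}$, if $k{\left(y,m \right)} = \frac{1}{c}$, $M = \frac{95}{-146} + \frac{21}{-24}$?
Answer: $- \frac{584}{81} \approx -7.2099$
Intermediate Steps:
$M = - \frac{891}{584}$ ($M = 95 \left(- \frac{1}{146}\right) + 21 \left(- \frac{1}{24}\right) = - \frac{95}{146} - \frac{7}{8} = - \frac{891}{584} \approx -1.5257$)
$c = - \frac{584}{81}$ ($c = \frac{11}{- \frac{891}{584}} = 11 \left(- \frac{584}{891}\right) = - \frac{584}{81} \approx -7.2099$)
$W{\left(J,f \right)} = \frac{2 J}{-3 + f}$
$k{\left(y,m \right)} = - \frac{81}{584}$ ($k{\left(y,m \right)} = \frac{1}{- \frac{584}{81}} = - \frac{81}{584}$)
$\frac{1}{k{\left(W{\left(2,2 \right)},91 \right)}} = \frac{1}{- \frac{81}{584}} = - \frac{584}{81}$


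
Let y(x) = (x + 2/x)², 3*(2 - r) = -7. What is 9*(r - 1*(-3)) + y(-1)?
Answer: 75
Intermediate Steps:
r = 13/3 (r = 2 - ⅓*(-7) = 2 + 7/3 = 13/3 ≈ 4.3333)
9*(r - 1*(-3)) + y(-1) = 9*(13/3 - 1*(-3)) + (2 + (-1)²)²/(-1)² = 9*(13/3 + 3) + 1*(2 + 1)² = 9*(22/3) + 1*3² = 66 + 1*9 = 66 + 9 = 75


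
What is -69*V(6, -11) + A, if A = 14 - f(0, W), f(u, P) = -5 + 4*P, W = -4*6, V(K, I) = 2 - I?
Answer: -782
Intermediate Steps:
W = -24
A = 115 (A = 14 - (-5 + 4*(-24)) = 14 - (-5 - 96) = 14 - 1*(-101) = 14 + 101 = 115)
-69*V(6, -11) + A = -69*(2 - 1*(-11)) + 115 = -69*(2 + 11) + 115 = -69*13 + 115 = -897 + 115 = -782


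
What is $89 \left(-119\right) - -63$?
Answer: $-10528$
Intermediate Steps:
$89 \left(-119\right) - -63 = -10591 + 63 = -10528$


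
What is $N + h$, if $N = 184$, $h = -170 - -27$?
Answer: $41$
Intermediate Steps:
$h = -143$ ($h = -170 + 27 = -143$)
$N + h = 184 - 143 = 41$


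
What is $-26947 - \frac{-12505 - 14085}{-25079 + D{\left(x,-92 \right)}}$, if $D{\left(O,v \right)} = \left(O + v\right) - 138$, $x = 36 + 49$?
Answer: $- \frac{339868859}{12612} \approx -26948.0$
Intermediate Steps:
$x = 85$
$D{\left(O,v \right)} = -138 + O + v$
$-26947 - \frac{-12505 - 14085}{-25079 + D{\left(x,-92 \right)}} = -26947 - \frac{-12505 - 14085}{-25079 - 145} = -26947 - - \frac{26590}{-25079 - 145} = -26947 - - \frac{26590}{-25224} = -26947 - \left(-26590\right) \left(- \frac{1}{25224}\right) = -26947 - \frac{13295}{12612} = - \frac{339868859}{12612}$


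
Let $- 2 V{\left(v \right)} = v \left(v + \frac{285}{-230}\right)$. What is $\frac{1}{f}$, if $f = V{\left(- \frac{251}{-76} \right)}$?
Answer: $- \frac{265696}{905357} \approx -0.29347$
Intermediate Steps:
$V{\left(v \right)} = - \frac{v \left(- \frac{57}{46} + v\right)}{2}$ ($V{\left(v \right)} = - \frac{v \left(v + \frac{285}{-230}\right)}{2} = - \frac{v \left(v + 285 \left(- \frac{1}{230}\right)\right)}{2} = - \frac{v \left(v - \frac{57}{46}\right)}{2} = - \frac{v \left(- \frac{57}{46} + v\right)}{2}$)
$f = - \frac{905357}{265696}$ ($f = \frac{- \frac{251}{-76} \left(57 - 46 \left(- \frac{251}{-76}\right)\right)}{92} = \frac{\left(-251\right) \left(- \frac{1}{76}\right) \left(57 - 46 \left(\left(-251\right) \left(- \frac{1}{76}\right)\right)\right)}{92} = \frac{1}{92} \cdot \frac{251}{76} \left(57 - \frac{5773}{38}\right) = \frac{1}{92} \cdot \frac{251}{76} \left(- \frac{3607}{38}\right) = - \frac{905357}{265696} \approx -3.4075$)
$\frac{1}{f} = \frac{1}{- \frac{905357}{265696}} = - \frac{265696}{905357}$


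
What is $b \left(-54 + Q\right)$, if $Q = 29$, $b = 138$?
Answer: $-3450$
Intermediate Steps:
$b \left(-54 + Q\right) = 138 \left(-54 + 29\right) = 138 \left(-25\right) = -3450$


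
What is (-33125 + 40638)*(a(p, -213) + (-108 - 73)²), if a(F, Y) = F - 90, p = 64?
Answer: 245938055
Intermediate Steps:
a(F, Y) = -90 + F
(-33125 + 40638)*(a(p, -213) + (-108 - 73)²) = (-33125 + 40638)*((-90 + 64) + (-108 - 73)²) = 7513*(-26 + (-181)²) = 7513*(-26 + 32761) = 7513*32735 = 245938055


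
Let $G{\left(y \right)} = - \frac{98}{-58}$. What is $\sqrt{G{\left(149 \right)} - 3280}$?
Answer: $\frac{i \sqrt{2757059}}{29} \approx 57.257 i$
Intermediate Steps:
$G{\left(y \right)} = \frac{49}{29}$ ($G{\left(y \right)} = \left(-98\right) \left(- \frac{1}{58}\right) = \frac{49}{29}$)
$\sqrt{G{\left(149 \right)} - 3280} = \sqrt{\frac{49}{29} - 3280} = \sqrt{- \frac{95071}{29}} = \frac{i \sqrt{2757059}}{29}$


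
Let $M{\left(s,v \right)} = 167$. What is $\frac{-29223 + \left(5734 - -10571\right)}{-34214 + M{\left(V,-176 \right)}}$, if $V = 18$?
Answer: $\frac{4306}{11349} \approx 0.37942$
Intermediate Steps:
$\frac{-29223 + \left(5734 - -10571\right)}{-34214 + M{\left(V,-176 \right)}} = \frac{-29223 + \left(5734 - -10571\right)}{-34214 + 167} = \frac{-29223 + \left(5734 + 10571\right)}{-34047} = \left(-29223 + 16305\right) \left(- \frac{1}{34047}\right) = \left(-12918\right) \left(- \frac{1}{34047}\right) = \frac{4306}{11349}$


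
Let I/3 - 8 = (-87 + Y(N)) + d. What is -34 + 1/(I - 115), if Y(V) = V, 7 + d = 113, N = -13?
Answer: -2483/73 ≈ -34.014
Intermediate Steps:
d = 106 (d = -7 + 113 = 106)
I = 42 (I = 24 + 3*((-87 - 13) + 106) = 24 + 3*(-100 + 106) = 24 + 3*6 = 24 + 18 = 42)
-34 + 1/(I - 115) = -34 + 1/(42 - 115) = -34 + 1/(-73) = -34 - 1/73 = -2483/73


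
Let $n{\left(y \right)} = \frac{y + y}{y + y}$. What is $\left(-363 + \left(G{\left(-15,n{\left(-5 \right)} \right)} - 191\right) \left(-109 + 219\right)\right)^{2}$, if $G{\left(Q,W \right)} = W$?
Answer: $452115169$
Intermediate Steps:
$n{\left(y \right)} = 1$ ($n{\left(y \right)} = \frac{2 y}{2 y} = 2 y \frac{1}{2 y} = 1$)
$\left(-363 + \left(G{\left(-15,n{\left(-5 \right)} \right)} - 191\right) \left(-109 + 219\right)\right)^{2} = \left(-363 + \left(1 - 191\right) \left(-109 + 219\right)\right)^{2} = \left(-363 - 20900\right)^{2} = \left(-21263\right)^{2} = 452115169$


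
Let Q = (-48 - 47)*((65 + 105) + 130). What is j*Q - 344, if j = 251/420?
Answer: -121633/7 ≈ -17376.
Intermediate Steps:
j = 251/420 (j = 251*(1/420) = 251/420 ≈ 0.59762)
Q = -28500 (Q = -95*(170 + 130) = -95*300 = -28500)
j*Q - 344 = (251/420)*(-28500) - 344 = -119225/7 - 344 = -121633/7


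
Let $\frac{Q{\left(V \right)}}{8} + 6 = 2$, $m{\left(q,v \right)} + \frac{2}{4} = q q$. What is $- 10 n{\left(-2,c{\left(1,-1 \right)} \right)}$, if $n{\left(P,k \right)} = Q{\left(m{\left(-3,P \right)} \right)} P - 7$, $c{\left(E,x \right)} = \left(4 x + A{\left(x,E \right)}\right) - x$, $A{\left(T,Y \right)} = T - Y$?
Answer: $-570$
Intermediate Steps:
$m{\left(q,v \right)} = - \frac{1}{2} + q^{2}$ ($m{\left(q,v \right)} = - \frac{1}{2} + q q = - \frac{1}{2} + q^{2}$)
$Q{\left(V \right)} = -32$ ($Q{\left(V \right)} = -48 + 8 \cdot 2 = -48 + 16 = -32$)
$c{\left(E,x \right)} = - E + 4 x$ ($c{\left(E,x \right)} = \left(4 x - \left(E - x\right)\right) - x = \left(- E + 5 x\right) - x = - E + 4 x$)
$n{\left(P,k \right)} = -7 - 32 P$ ($n{\left(P,k \right)} = - 32 P - 7 = -7 - 32 P$)
$- 10 n{\left(-2,c{\left(1,-1 \right)} \right)} = - 10 \left(-7 - -64\right) = - 10 \left(-7 + 64\right) = \left(-10\right) 57 = -570$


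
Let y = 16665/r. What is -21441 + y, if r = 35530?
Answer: -13850583/646 ≈ -21441.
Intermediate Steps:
y = 303/646 (y = 16665/35530 = 16665*(1/35530) = 303/646 ≈ 0.46904)
-21441 + y = -21441 + 303/646 = -13850583/646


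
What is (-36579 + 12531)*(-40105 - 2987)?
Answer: 1036276416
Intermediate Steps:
(-36579 + 12531)*(-40105 - 2987) = -24048*(-43092) = 1036276416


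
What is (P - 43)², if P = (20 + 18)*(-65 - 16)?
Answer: 9740641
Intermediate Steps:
P = -3078 (P = 38*(-81) = -3078)
(P - 43)² = (-3078 - 43)² = (-3121)² = 9740641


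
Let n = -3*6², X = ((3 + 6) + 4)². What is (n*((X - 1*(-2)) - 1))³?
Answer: -6188965056000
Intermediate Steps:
X = 169 (X = (9 + 4)² = 13² = 169)
n = -108 (n = -3*36 = -108)
(n*((X - 1*(-2)) - 1))³ = (-108*((169 - 1*(-2)) - 1))³ = (-108*((169 + 2) - 1))³ = (-108*(171 - 1))³ = (-108*170)³ = (-18360)³ = -6188965056000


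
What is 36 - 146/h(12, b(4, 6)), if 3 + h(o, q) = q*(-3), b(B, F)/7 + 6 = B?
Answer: 1258/39 ≈ 32.256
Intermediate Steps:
b(B, F) = -42 + 7*B
h(o, q) = -3 - 3*q (h(o, q) = -3 + q*(-3) = -3 - 3*q)
36 - 146/h(12, b(4, 6)) = 36 - 146/(-3 - 3*(-42 + 7*4)) = 36 - 146/(-3 - 3*(-42 + 28)) = 36 - 146/(-3 - 3*(-14)) = 36 - 146/(-3 + 42) = 36 - 146/39 = 1258/39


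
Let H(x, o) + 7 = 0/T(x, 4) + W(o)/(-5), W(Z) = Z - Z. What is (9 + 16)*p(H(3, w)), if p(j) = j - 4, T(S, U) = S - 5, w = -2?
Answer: -275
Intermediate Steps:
T(S, U) = -5 + S
W(Z) = 0
H(x, o) = -7 (H(x, o) = -7 + (0/(-5 + x) + 0/(-5)) = -7 + (0 + 0*(-1/5)) = -7 + (0 + 0) = -7 + 0 = -7)
p(j) = -4 + j
(9 + 16)*p(H(3, w)) = (9 + 16)*(-4 - 7) = 25*(-11) = -275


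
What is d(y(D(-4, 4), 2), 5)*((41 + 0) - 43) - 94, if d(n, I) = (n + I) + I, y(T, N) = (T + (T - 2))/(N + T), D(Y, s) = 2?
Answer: -115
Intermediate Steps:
y(T, N) = (-2 + 2*T)/(N + T) (y(T, N) = (T + (-2 + T))/(N + T) = (-2 + 2*T)/(N + T))
d(n, I) = n + 2*I (d(n, I) = (I + n) + I = n + 2*I)
d(y(D(-4, 4), 2), 5)*((41 + 0) - 43) - 94 = (2*(-1 + 2)/(2 + 2) + 2*5)*((41 + 0) - 43) - 94 = (2*1/4 + 10)*(41 - 43) - 94 = (2*(1/4)*1 + 10)*(-2) - 94 = (1/2 + 10)*(-2) - 94 = (21/2)*(-2) - 94 = -21 - 94 = -115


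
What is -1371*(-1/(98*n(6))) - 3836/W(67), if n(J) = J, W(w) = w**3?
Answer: 136696835/58949548 ≈ 2.3189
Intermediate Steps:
-1371*(-1/(98*n(6))) - 3836/W(67) = -1371/(-7*14*6) - 3836/(67**3) = -1371/((-98*6)) - 3836/300763 = -1371/(-588) - 3836*1/300763 = -1371*(-1/588) - 3836/300763 = 457/196 - 3836/300763 = 136696835/58949548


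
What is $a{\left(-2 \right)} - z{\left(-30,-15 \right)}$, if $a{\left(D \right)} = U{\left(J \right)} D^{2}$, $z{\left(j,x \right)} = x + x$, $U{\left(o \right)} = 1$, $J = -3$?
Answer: $34$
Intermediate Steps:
$z{\left(j,x \right)} = 2 x$
$a{\left(D \right)} = D^{2}$ ($a{\left(D \right)} = 1 D^{2} = D^{2}$)
$a{\left(-2 \right)} - z{\left(-30,-15 \right)} = \left(-2\right)^{2} - 2 \left(-15\right) = 4 - -30 = 4 + 30 = 34$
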